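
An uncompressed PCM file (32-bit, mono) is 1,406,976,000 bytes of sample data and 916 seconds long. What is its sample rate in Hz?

Bytes = sample_rate × seconds × bytes_per_sample × channels.
sample_rate = 1,406,976,000 / (916 × 4 × 1) = 1,406,976,000 / 3,664 = 384,000 Hz.

384,000 Hz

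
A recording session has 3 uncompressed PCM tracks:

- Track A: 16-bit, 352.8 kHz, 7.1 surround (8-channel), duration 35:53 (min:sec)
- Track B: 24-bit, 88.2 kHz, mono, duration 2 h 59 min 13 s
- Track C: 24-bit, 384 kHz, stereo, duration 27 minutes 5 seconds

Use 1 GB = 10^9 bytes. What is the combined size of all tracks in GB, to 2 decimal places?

18.74 GB

Track A: 35:53 (min:sec) = 2,153 s; 352,800 × 2,153 × 2 × 8 = 12,153,254,400 bytes.
Track B: 2 h 59 min 13 s = 10,753 s; 88,200 × 10,753 × 3 × 1 = 2,845,243,800 bytes.
Track C: 27 minutes 5 seconds = 1,625 s; 384,000 × 1,625 × 3 × 2 = 3,744,000,000 bytes.
Total = 18,742,498,200 bytes = 18.74 GB.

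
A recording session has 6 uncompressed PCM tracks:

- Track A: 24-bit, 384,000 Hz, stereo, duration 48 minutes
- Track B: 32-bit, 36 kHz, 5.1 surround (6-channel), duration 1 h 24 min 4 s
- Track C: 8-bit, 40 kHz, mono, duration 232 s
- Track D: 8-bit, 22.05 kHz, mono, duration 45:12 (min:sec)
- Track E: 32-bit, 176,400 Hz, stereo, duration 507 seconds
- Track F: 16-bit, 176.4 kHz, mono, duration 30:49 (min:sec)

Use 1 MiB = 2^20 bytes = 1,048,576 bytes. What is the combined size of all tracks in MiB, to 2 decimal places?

11854.57 MiB

Track A: 48 minutes = 2,880 s; 384,000 × 2,880 × 3 × 2 = 6,635,520,000 bytes.
Track B: 1 h 24 min 4 s = 5,044 s; 36,000 × 5,044 × 4 × 6 = 4,358,016,000 bytes.
Track C: 40,000 × 232 × 1 × 1 = 9,280,000 bytes.
Track D: 45:12 (min:sec) = 2,712 s; 22,050 × 2,712 × 1 × 1 = 59,799,600 bytes.
Track E: 176,400 × 507 × 4 × 2 = 715,478,400 bytes.
Track F: 30:49 (min:sec) = 1,849 s; 176,400 × 1,849 × 2 × 1 = 652,327,200 bytes.
Total = 12,430,421,200 bytes = 11854.57 MiB.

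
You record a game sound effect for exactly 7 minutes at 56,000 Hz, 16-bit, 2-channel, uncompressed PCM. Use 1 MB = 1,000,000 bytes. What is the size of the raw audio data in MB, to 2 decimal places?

94.08 MB

Duration = exactly 7 minutes = 420 s.
Bytes = 56,000 samples/s × 420 s × 2 bytes/sample × 2 ch = 94,080,000 bytes.
94,080,000 / 1,000,000 = 94.08 MB.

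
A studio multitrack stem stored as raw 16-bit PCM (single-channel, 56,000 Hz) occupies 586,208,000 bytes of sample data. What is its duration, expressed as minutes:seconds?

87:14

Byte rate = 56,000 × 2 × 1 = 112,000 bytes/s.
Duration = 586,208,000 / 112,000 = 5,234 s.
5,234 s = 87:14.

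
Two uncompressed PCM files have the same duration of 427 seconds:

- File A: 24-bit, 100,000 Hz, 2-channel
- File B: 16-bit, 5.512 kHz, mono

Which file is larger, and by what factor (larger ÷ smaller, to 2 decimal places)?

File A, by a factor of 54.43

File A: 100,000 × 3 × 2 = 600,000 bytes/s.
File B: 5,512 × 2 × 1 = 11,024 bytes/s.
File A is larger; ratio = 256,200,000 / 4,707,248 = 54.43.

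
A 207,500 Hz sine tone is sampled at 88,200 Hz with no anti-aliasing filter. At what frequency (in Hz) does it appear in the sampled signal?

31,100 Hz

Nyquist = 88,200/2 = 44,100 Hz; 207,500 Hz exceeds it.
Alias = |207,500 − 2×88,200| = |207,500 − 176,400| = 31,100 Hz.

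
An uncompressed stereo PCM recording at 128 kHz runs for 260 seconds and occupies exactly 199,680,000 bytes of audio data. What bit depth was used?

Bytes per sample = 199,680,000 / (128,000 × 260 × 2) = 199,680,000 / 66,560,000 = 3.
Bit depth = 3 × 8 = 24 bits.

24 bits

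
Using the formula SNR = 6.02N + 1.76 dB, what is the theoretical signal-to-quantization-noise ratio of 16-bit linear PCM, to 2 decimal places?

98.08 dB

6.02 × 16 + 1.76 = 98.08 dB.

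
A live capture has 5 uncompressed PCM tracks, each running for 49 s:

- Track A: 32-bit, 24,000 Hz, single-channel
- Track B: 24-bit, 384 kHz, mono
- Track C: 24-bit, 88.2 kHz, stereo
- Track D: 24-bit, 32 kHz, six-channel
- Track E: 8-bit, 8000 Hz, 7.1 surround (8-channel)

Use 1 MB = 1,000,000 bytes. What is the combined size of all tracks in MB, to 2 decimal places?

118.44 MB

Track A: 24,000 × 49 × 4 × 1 = 4,704,000 bytes.
Track B: 384,000 × 49 × 3 × 1 = 56,448,000 bytes.
Track C: 88,200 × 49 × 3 × 2 = 25,930,800 bytes.
Track D: 32,000 × 49 × 3 × 6 = 28,224,000 bytes.
Track E: 8,000 × 49 × 1 × 8 = 3,136,000 bytes.
Total = 118,442,800 bytes = 118.44 MB.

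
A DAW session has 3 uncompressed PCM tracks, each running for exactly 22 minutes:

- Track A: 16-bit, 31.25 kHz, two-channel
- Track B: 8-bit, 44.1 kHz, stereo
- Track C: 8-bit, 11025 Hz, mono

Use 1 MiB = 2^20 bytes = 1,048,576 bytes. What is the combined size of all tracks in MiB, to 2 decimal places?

exactly 22 minutes = 1,320 s.
Track A: 31,250 × 1,320 × 2 × 2 = 165,000,000 bytes.
Track B: 44,100 × 1,320 × 1 × 2 = 116,424,000 bytes.
Track C: 11,025 × 1,320 × 1 × 1 = 14,553,000 bytes.
Total = 295,977,000 bytes = 282.27 MiB.

282.27 MiB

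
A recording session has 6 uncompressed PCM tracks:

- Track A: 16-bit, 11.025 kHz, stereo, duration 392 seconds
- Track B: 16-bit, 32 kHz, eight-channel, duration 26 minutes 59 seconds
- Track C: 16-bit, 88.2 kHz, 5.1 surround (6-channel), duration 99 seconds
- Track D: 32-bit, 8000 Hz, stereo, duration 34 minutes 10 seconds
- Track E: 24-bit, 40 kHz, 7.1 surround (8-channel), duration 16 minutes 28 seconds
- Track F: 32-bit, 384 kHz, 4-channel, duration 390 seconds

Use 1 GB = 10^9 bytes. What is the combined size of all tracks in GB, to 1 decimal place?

Track A: 11,025 × 392 × 2 × 2 = 17,287,200 bytes.
Track B: 26 minutes 59 seconds = 1,619 s; 32,000 × 1,619 × 2 × 8 = 828,928,000 bytes.
Track C: 88,200 × 99 × 2 × 6 = 104,781,600 bytes.
Track D: 34 minutes 10 seconds = 2,050 s; 8,000 × 2,050 × 4 × 2 = 131,200,000 bytes.
Track E: 16 minutes 28 seconds = 988 s; 40,000 × 988 × 3 × 8 = 948,480,000 bytes.
Track F: 384,000 × 390 × 4 × 4 = 2,396,160,000 bytes.
Total = 4,426,836,800 bytes = 4.4 GB.

4.4 GB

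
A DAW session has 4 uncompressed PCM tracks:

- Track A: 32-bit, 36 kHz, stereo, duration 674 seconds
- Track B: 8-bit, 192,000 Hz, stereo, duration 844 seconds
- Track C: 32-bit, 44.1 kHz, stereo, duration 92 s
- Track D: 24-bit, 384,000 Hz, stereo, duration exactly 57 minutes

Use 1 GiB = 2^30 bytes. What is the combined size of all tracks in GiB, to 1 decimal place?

7.9 GiB

Track A: 36,000 × 674 × 4 × 2 = 194,112,000 bytes.
Track B: 192,000 × 844 × 1 × 2 = 324,096,000 bytes.
Track C: 44,100 × 92 × 4 × 2 = 32,457,600 bytes.
Track D: exactly 57 minutes = 3,420 s; 384,000 × 3,420 × 3 × 2 = 7,879,680,000 bytes.
Total = 8,430,345,600 bytes = 7.9 GiB.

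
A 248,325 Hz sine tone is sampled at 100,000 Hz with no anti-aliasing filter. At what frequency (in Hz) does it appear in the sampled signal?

Nyquist = 100,000/2 = 50,000 Hz; 248,325 Hz exceeds it.
Alias = |248,325 − 2×100,000| = |248,325 − 200,000| = 48,325 Hz.

48,325 Hz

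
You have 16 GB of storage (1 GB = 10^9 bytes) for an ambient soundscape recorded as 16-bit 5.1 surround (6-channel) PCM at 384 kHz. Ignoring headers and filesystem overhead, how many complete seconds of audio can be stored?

3,472 seconds

Uncompressed byte rate = 384,000 × 2 × 6 = 4,608,000 bytes/s.
Capacity = 16 × 1,000,000,000 = 16,000,000,000 bytes.
16,000,000,000 / 4,608,000 ≈ 3472.22 s → 3,472 seconds.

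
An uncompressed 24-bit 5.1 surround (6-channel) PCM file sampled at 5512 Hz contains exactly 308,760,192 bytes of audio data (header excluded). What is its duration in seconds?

Byte rate = 5,512 × 3 × 6 = 99,216 bytes/s.
Duration = 308,760,192 / 99,216 = 3,112 s.

3,112 seconds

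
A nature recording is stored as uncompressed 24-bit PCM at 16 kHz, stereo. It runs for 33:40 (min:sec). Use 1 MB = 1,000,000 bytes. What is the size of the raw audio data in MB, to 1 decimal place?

Duration = 33:40 (min:sec) = 2,020 s.
Bytes = 16,000 samples/s × 2,020 s × 3 bytes/sample × 2 ch = 193,920,000 bytes.
193,920,000 / 1,000,000 = 193.9 MB.

193.9 MB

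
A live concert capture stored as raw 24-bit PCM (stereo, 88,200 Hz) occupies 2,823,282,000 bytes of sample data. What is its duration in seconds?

Byte rate = 88,200 × 3 × 2 = 529,200 bytes/s.
Duration = 2,823,282,000 / 529,200 = 5,335 s.

5,335 seconds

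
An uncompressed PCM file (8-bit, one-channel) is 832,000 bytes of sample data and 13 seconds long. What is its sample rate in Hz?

Bytes = sample_rate × seconds × bytes_per_sample × channels.
sample_rate = 832,000 / (13 × 1 × 1) = 832,000 / 13 = 64,000 Hz.

64,000 Hz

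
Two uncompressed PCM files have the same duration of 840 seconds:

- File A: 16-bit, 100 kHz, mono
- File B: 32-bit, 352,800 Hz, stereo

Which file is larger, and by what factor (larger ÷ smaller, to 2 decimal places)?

File A: 100,000 × 2 × 1 = 200,000 bytes/s.
File B: 352,800 × 4 × 2 = 2,822,400 bytes/s.
File B is larger; ratio = 2,370,816,000 / 168,000,000 = 14.11.

File B, by a factor of 14.11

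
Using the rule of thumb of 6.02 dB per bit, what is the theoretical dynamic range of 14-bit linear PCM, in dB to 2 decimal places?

84.28 dB

14 × 6.02 = 84.28 dB.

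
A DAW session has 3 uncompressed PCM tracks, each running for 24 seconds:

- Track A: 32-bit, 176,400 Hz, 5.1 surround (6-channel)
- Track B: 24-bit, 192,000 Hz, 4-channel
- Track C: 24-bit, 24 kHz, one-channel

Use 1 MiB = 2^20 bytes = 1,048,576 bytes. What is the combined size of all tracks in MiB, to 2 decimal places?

151.28 MiB

Track A: 176,400 × 24 × 4 × 6 = 101,606,400 bytes.
Track B: 192,000 × 24 × 3 × 4 = 55,296,000 bytes.
Track C: 24,000 × 24 × 3 × 1 = 1,728,000 bytes.
Total = 158,630,400 bytes = 151.28 MiB.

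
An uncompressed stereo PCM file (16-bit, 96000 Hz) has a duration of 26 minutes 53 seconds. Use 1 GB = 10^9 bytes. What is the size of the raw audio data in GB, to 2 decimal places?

Duration = 26 minutes 53 seconds = 1,613 s.
Bytes = 96,000 samples/s × 1,613 s × 2 bytes/sample × 2 ch = 619,392,000 bytes.
619,392,000 / 1,000,000,000 = 0.62 GB.

0.62 GB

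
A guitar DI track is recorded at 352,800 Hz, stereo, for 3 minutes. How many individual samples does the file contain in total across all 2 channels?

3 minutes = 180 s.
352,800 × 180 s × 2 ch = 127,008,000 samples.

127,008,000 samples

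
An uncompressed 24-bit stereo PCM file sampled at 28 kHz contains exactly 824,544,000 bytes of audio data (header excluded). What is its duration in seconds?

Byte rate = 28,000 × 3 × 2 = 168,000 bytes/s.
Duration = 824,544,000 / 168,000 = 4,908 s.

4,908 seconds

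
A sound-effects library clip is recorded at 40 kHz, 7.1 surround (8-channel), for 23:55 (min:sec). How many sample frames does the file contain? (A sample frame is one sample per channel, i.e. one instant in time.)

23:55 (min:sec) = 1,435 s.
40,000 samples/s × 1,435 s = 57,400,000 frames.

57,400,000 sample frames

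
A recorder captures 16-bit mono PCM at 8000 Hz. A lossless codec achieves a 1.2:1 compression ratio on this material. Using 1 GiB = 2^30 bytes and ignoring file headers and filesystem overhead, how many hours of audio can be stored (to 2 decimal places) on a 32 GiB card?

715.83 hours

Uncompressed byte rate = 8,000 × 2 × 1 = 16,000 bytes/s.
After 1.2:1 compression, effective rate ≈ 13333.33 bytes/s.
Capacity = 32 × 1,073,741,824 = 34,359,738,368 bytes.
34,359,738,368 / effective rate ≈ 2576980.38 s → 715.83 hours.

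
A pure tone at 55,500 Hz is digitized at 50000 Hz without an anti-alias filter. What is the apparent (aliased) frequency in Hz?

Nyquist = 50,000/2 = 25,000 Hz; 55,500 Hz exceeds it.
Alias = |55,500 − 1×50,000| = |55,500 − 50,000| = 5,500 Hz.

5,500 Hz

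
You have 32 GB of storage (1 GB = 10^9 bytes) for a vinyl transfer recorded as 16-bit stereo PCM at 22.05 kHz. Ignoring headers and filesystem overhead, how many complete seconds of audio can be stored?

362,811 seconds

Uncompressed byte rate = 22,050 × 2 × 2 = 88,200 bytes/s.
Capacity = 32 × 1,000,000,000 = 32,000,000,000 bytes.
32,000,000,000 / 88,200 ≈ 362811.79 s → 362,811 seconds.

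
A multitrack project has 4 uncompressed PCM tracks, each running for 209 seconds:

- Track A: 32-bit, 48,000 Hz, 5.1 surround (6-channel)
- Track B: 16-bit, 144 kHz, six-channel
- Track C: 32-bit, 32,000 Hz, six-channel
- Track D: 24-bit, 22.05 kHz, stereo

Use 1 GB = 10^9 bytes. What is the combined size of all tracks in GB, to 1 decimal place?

Track A: 48,000 × 209 × 4 × 6 = 240,768,000 bytes.
Track B: 144,000 × 209 × 2 × 6 = 361,152,000 bytes.
Track C: 32,000 × 209 × 4 × 6 = 160,512,000 bytes.
Track D: 22,050 × 209 × 3 × 2 = 27,650,700 bytes.
Total = 790,082,700 bytes = 0.8 GB.

0.8 GB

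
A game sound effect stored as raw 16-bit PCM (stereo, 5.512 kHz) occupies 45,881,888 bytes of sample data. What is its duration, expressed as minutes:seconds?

Byte rate = 5,512 × 2 × 2 = 22,048 bytes/s.
Duration = 45,881,888 / 22,048 = 2,081 s.
2,081 s = 34:41.

34:41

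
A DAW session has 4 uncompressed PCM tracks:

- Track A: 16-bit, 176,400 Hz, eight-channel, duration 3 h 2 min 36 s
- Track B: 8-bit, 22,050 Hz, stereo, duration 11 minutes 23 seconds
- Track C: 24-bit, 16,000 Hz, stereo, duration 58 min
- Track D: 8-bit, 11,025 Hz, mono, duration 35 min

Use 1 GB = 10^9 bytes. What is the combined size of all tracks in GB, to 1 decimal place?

Track A: 3 h 2 min 36 s = 10,956 s; 176,400 × 10,956 × 2 × 8 = 30,922,214,400 bytes.
Track B: 11 minutes 23 seconds = 683 s; 22,050 × 683 × 1 × 2 = 30,120,300 bytes.
Track C: 58 min = 3,480 s; 16,000 × 3,480 × 3 × 2 = 334,080,000 bytes.
Track D: 35 min = 2,100 s; 11,025 × 2,100 × 1 × 1 = 23,152,500 bytes.
Total = 31,309,567,200 bytes = 31.3 GB.

31.3 GB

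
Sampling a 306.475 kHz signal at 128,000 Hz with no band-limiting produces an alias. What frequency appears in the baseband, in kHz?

Nyquist = 128,000/2 = 64,000 Hz; 306,475 Hz exceeds it.
Alias = |306,475 − 2×128,000| = |306,475 − 256,000| = 50,475 Hz = 50.475 kHz.

50.475 kHz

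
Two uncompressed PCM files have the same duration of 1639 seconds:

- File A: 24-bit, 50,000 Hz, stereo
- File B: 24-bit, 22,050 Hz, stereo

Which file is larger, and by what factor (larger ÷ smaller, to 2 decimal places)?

File A, by a factor of 2.27

File A: 50,000 × 3 × 2 = 300,000 bytes/s.
File B: 22,050 × 3 × 2 = 132,300 bytes/s.
File A is larger; ratio = 491,700,000 / 216,839,700 = 2.27.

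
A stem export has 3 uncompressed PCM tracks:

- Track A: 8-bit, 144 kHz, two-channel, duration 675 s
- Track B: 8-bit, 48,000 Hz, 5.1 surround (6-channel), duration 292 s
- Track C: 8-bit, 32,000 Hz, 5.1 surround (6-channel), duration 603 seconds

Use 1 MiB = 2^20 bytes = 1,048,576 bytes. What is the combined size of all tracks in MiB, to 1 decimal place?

376.0 MiB

Track A: 144,000 × 675 × 1 × 2 = 194,400,000 bytes.
Track B: 48,000 × 292 × 1 × 6 = 84,096,000 bytes.
Track C: 32,000 × 603 × 1 × 6 = 115,776,000 bytes.
Total = 394,272,000 bytes = 376.0 MiB.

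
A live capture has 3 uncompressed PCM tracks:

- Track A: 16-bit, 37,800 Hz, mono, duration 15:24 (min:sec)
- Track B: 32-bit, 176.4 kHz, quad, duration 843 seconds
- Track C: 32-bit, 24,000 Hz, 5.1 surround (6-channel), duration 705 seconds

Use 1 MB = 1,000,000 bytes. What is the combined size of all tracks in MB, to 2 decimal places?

Track A: 15:24 (min:sec) = 924 s; 37,800 × 924 × 2 × 1 = 69,854,400 bytes.
Track B: 176,400 × 843 × 4 × 4 = 2,379,283,200 bytes.
Track C: 24,000 × 705 × 4 × 6 = 406,080,000 bytes.
Total = 2,855,217,600 bytes = 2855.22 MB.

2855.22 MB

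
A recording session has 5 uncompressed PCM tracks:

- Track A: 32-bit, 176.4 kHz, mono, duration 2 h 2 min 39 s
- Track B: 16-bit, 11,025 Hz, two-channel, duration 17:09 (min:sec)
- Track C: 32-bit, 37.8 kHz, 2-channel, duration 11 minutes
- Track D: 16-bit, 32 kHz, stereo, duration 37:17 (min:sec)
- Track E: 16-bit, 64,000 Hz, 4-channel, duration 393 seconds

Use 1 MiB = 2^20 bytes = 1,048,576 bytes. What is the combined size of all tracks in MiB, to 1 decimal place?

5650.5 MiB

Track A: 2 h 2 min 39 s = 7,359 s; 176,400 × 7,359 × 4 × 1 = 5,192,510,400 bytes.
Track B: 17:09 (min:sec) = 1,029 s; 11,025 × 1,029 × 2 × 2 = 45,378,900 bytes.
Track C: 11 minutes = 660 s; 37,800 × 660 × 4 × 2 = 199,584,000 bytes.
Track D: 37:17 (min:sec) = 2,237 s; 32,000 × 2,237 × 2 × 2 = 286,336,000 bytes.
Track E: 64,000 × 393 × 2 × 4 = 201,216,000 bytes.
Total = 5,925,025,300 bytes = 5650.5 MiB.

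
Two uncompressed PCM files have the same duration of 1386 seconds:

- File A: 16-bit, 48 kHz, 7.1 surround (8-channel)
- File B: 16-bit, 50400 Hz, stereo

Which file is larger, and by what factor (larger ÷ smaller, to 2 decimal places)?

File A, by a factor of 3.81

File A: 48,000 × 2 × 8 = 768,000 bytes/s.
File B: 50,400 × 2 × 2 = 201,600 bytes/s.
File A is larger; ratio = 1,064,448,000 / 279,417,600 = 3.81.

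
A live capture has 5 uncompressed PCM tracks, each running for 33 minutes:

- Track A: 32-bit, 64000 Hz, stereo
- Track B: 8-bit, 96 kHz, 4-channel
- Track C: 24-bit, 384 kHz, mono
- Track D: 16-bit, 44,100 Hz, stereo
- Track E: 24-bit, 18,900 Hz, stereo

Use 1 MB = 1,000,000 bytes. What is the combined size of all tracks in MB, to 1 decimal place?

4628.8 MB

33 minutes = 1,980 s.
Track A: 64,000 × 1,980 × 4 × 2 = 1,013,760,000 bytes.
Track B: 96,000 × 1,980 × 1 × 4 = 760,320,000 bytes.
Track C: 384,000 × 1,980 × 3 × 1 = 2,280,960,000 bytes.
Track D: 44,100 × 1,980 × 2 × 2 = 349,272,000 bytes.
Track E: 18,900 × 1,980 × 3 × 2 = 224,532,000 bytes.
Total = 4,628,844,000 bytes = 4628.8 MB.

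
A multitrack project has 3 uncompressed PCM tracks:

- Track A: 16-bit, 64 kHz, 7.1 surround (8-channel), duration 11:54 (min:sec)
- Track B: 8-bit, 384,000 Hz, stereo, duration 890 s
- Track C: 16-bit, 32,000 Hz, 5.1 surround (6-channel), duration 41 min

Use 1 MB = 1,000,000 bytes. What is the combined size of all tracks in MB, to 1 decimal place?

Track A: 11:54 (min:sec) = 714 s; 64,000 × 714 × 2 × 8 = 731,136,000 bytes.
Track B: 384,000 × 890 × 1 × 2 = 683,520,000 bytes.
Track C: 41 min = 2,460 s; 32,000 × 2,460 × 2 × 6 = 944,640,000 bytes.
Total = 2,359,296,000 bytes = 2359.3 MB.

2359.3 MB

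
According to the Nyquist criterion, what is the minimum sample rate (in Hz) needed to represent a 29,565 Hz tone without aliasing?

59,130 Hz

Minimum sample rate = 2 × 29,565 Hz = 59,130 Hz.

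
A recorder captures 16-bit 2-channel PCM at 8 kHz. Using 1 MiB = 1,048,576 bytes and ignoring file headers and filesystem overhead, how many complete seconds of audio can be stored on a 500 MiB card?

Uncompressed byte rate = 8,000 × 2 × 2 = 32,000 bytes/s.
Capacity = 500 × 1,048,576 = 524,288,000 bytes.
524,288,000 / 32,000 ≈ 16384 s → 16,384 seconds.

16,384 seconds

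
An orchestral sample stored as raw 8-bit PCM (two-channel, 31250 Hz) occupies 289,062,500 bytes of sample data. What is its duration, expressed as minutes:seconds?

Byte rate = 31,250 × 1 × 2 = 62,500 bytes/s.
Duration = 289,062,500 / 62,500 = 4,625 s.
4,625 s = 77:05.

77:05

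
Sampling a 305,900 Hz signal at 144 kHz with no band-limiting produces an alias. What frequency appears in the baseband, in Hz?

17,900 Hz

Nyquist = 144,000/2 = 72,000 Hz; 305,900 Hz exceeds it.
Alias = |305,900 − 2×144,000| = |305,900 − 288,000| = 17,900 Hz.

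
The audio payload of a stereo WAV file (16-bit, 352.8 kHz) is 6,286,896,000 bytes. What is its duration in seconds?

4,455 seconds

Byte rate = 352,800 × 2 × 2 = 1,411,200 bytes/s.
Duration = 6,286,896,000 / 1,411,200 = 4,455 s.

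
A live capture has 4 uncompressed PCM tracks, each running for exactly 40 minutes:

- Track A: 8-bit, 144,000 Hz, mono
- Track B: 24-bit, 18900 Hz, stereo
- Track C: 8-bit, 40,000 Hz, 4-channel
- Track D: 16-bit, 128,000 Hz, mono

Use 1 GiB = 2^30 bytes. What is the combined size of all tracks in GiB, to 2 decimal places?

1.51 GiB

exactly 40 minutes = 2,400 s.
Track A: 144,000 × 2,400 × 1 × 1 = 345,600,000 bytes.
Track B: 18,900 × 2,400 × 3 × 2 = 272,160,000 bytes.
Track C: 40,000 × 2,400 × 1 × 4 = 384,000,000 bytes.
Track D: 128,000 × 2,400 × 2 × 1 = 614,400,000 bytes.
Total = 1,616,160,000 bytes = 1.51 GiB.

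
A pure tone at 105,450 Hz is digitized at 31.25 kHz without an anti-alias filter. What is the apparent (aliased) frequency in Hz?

11,700 Hz

Nyquist = 31,250/2 = 15,625 Hz; 105,450 Hz exceeds it.
Alias = |105,450 − 3×31,250| = |105,450 − 93,750| = 11,700 Hz.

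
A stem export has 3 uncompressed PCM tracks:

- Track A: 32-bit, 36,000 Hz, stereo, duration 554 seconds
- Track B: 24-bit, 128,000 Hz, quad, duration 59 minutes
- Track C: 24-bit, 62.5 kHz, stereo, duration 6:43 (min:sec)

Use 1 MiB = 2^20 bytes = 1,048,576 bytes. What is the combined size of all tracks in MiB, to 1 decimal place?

5481.8 MiB

Track A: 36,000 × 554 × 4 × 2 = 159,552,000 bytes.
Track B: 59 minutes = 3,540 s; 128,000 × 3,540 × 3 × 4 = 5,437,440,000 bytes.
Track C: 6:43 (min:sec) = 403 s; 62,500 × 403 × 3 × 2 = 151,125,000 bytes.
Total = 5,748,117,000 bytes = 5481.8 MiB.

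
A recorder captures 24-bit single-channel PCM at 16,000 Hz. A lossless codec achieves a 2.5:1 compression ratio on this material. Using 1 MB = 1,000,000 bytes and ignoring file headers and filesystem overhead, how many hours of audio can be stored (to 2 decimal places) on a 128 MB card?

1.85 hours

Uncompressed byte rate = 16,000 × 3 × 1 = 48,000 bytes/s.
After 2.5:1 compression, effective rate ≈ 19200 bytes/s.
Capacity = 128 × 1,000,000 = 128,000,000 bytes.
128,000,000 / effective rate ≈ 6666.67 s → 1.85 hours.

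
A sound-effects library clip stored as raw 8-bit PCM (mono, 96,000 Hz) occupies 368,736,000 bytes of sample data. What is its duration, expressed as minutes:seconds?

Byte rate = 96,000 × 1 × 1 = 96,000 bytes/s.
Duration = 368,736,000 / 96,000 = 3,841 s.
3,841 s = 64:01.

64:01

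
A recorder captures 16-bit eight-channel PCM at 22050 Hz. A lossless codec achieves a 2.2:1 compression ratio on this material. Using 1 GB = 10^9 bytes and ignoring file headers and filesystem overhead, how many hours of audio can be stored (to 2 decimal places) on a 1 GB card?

Uncompressed byte rate = 22,050 × 2 × 8 = 352,800 bytes/s.
After 2.2:1 compression, effective rate ≈ 160363.64 bytes/s.
Capacity = 1 × 1,000,000,000 = 1,000,000,000 bytes.
1,000,000,000 / effective rate ≈ 6235.83 s → 1.73 hours.

1.73 hours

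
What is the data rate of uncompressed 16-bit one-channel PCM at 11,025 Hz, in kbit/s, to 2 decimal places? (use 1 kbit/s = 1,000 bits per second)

176.40 kbit/s

Bit rate = 11,025 × 16 × 1 = 176,400 bits/s.
= 176.40 kbit/s.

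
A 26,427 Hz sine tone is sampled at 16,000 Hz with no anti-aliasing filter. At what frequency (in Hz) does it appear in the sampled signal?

Nyquist = 16,000/2 = 8,000 Hz; 26,427 Hz exceeds it.
Alias = |26,427 − 2×16,000| = |26,427 − 32,000| = 5,573 Hz.

5,573 Hz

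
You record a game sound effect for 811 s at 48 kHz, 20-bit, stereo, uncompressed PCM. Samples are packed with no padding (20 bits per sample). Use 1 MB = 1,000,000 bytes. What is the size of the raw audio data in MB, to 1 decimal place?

194.6 MB

Bits = 48,000 × 811 × 20 × 2 = 1,557,120,000 bits = 194,640,000 bytes.
194,640,000 / 1,000,000 = 194.6 MB.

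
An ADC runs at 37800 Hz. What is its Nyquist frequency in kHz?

18.9 kHz

Nyquist frequency = sample rate / 2 = 37,800 / 2 = 18.9 kHz.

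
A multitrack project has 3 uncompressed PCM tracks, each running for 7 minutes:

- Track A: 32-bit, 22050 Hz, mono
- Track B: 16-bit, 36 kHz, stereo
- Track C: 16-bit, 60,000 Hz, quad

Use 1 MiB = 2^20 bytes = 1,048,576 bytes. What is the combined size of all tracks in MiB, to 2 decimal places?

7 minutes = 420 s.
Track A: 22,050 × 420 × 4 × 1 = 37,044,000 bytes.
Track B: 36,000 × 420 × 2 × 2 = 60,480,000 bytes.
Track C: 60,000 × 420 × 2 × 4 = 201,600,000 bytes.
Total = 299,124,000 bytes = 285.27 MiB.

285.27 MiB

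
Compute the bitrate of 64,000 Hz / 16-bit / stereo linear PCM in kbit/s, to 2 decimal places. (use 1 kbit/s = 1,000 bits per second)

2048.00 kbit/s

Bit rate = 64,000 × 16 × 2 = 2,048,000 bits/s.
= 2048.00 kbit/s.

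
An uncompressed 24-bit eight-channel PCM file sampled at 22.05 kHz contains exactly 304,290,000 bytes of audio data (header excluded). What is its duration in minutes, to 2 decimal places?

9.58 minutes

Byte rate = 22,050 × 3 × 8 = 529,200 bytes/s.
Duration = 304,290,000 / 529,200 = 575 s.
575 s / 60 = 9.58 minutes.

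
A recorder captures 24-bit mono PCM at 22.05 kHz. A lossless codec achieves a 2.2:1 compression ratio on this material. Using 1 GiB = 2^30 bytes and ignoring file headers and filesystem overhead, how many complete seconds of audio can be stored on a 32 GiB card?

1,142,727 seconds

Uncompressed byte rate = 22,050 × 3 × 1 = 66,150 bytes/s.
After 2.2:1 compression, effective rate ≈ 30068.18 bytes/s.
Capacity = 32 × 1,073,741,824 = 34,359,738,368 bytes.
34,359,738,368 / effective rate ≈ 1142727.5 s → 1,142,727 seconds.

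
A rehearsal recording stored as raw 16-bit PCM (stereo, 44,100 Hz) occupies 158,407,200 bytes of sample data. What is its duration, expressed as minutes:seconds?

14:58

Byte rate = 44,100 × 2 × 2 = 176,400 bytes/s.
Duration = 158,407,200 / 176,400 = 898 s.
898 s = 14:58.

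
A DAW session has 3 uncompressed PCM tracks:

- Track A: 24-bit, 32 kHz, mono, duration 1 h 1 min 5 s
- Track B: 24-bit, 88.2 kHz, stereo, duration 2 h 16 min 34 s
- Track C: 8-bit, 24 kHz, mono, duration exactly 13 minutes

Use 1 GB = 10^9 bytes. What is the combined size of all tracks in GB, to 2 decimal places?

Track A: 1 h 1 min 5 s = 3,665 s; 32,000 × 3,665 × 3 × 1 = 351,840,000 bytes.
Track B: 2 h 16 min 34 s = 8,194 s; 88,200 × 8,194 × 3 × 2 = 4,336,264,800 bytes.
Track C: exactly 13 minutes = 780 s; 24,000 × 780 × 1 × 1 = 18,720,000 bytes.
Total = 4,706,824,800 bytes = 4.71 GB.

4.71 GB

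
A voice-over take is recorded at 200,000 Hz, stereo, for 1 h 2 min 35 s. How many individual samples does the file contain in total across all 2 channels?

1,502,000,000 samples

1 h 2 min 35 s = 3,755 s.
200,000 × 3,755 s × 2 ch = 1,502,000,000 samples.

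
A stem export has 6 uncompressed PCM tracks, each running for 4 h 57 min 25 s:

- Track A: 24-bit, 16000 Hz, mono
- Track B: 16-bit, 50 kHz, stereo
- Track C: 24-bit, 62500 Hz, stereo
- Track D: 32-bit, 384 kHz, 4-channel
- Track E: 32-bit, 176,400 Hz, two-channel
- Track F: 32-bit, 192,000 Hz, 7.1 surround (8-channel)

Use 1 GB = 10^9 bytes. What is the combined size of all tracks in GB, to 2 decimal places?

255.58 GB

4 h 57 min 25 s = 17,845 s.
Track A: 16,000 × 17,845 × 3 × 1 = 856,560,000 bytes.
Track B: 50,000 × 17,845 × 2 × 2 = 3,569,000,000 bytes.
Track C: 62,500 × 17,845 × 3 × 2 = 6,691,875,000 bytes.
Track D: 384,000 × 17,845 × 4 × 4 = 109,639,680,000 bytes.
Track E: 176,400 × 17,845 × 4 × 2 = 25,182,864,000 bytes.
Track F: 192,000 × 17,845 × 4 × 8 = 109,639,680,000 bytes.
Total = 255,579,659,000 bytes = 255.58 GB.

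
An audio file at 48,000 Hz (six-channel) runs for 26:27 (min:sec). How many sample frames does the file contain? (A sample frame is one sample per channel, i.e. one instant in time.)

26:27 (min:sec) = 1,587 s.
48,000 samples/s × 1,587 s = 76,176,000 frames.

76,176,000 sample frames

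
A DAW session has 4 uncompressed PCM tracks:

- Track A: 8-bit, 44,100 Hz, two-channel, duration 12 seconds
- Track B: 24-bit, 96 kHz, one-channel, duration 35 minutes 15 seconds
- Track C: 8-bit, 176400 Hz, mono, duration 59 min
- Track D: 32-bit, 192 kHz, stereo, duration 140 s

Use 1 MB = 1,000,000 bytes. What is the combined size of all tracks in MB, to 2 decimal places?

Track A: 44,100 × 12 × 1 × 2 = 1,058,400 bytes.
Track B: 35 minutes 15 seconds = 2,115 s; 96,000 × 2,115 × 3 × 1 = 609,120,000 bytes.
Track C: 59 min = 3,540 s; 176,400 × 3,540 × 1 × 1 = 624,456,000 bytes.
Track D: 192,000 × 140 × 4 × 2 = 215,040,000 bytes.
Total = 1,449,674,400 bytes = 1449.67 MB.

1449.67 MB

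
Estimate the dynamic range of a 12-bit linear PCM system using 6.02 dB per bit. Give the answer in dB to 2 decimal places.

12 × 6.02 = 72.24 dB.

72.24 dB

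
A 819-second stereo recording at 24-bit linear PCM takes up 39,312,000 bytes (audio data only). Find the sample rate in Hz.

Bytes = sample_rate × seconds × bytes_per_sample × channels.
sample_rate = 39,312,000 / (819 × 3 × 2) = 39,312,000 / 4,914 = 8,000 Hz.

8,000 Hz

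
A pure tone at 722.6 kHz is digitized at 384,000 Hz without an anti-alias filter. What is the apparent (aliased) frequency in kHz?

Nyquist = 384,000/2 = 192,000 Hz; 722,600 Hz exceeds it.
Alias = |722,600 − 2×384,000| = |722,600 − 768,000| = 45,400 Hz = 45.4 kHz.

45.4 kHz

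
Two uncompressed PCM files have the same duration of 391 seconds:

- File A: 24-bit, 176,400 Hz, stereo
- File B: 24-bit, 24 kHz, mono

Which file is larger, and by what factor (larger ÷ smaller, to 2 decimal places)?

File A, by a factor of 14.70

File A: 176,400 × 3 × 2 = 1,058,400 bytes/s.
File B: 24,000 × 3 × 1 = 72,000 bytes/s.
File A is larger; ratio = 413,834,400 / 28,152,000 = 14.70.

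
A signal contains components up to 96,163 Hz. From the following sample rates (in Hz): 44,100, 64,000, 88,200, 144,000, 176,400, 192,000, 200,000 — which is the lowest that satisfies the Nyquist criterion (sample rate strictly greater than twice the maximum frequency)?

200,000 Hz

Need sample rate > 2 × 96,163 = 192,326 Hz.
Lowest listed rate above 192,326 Hz is 200,000 Hz.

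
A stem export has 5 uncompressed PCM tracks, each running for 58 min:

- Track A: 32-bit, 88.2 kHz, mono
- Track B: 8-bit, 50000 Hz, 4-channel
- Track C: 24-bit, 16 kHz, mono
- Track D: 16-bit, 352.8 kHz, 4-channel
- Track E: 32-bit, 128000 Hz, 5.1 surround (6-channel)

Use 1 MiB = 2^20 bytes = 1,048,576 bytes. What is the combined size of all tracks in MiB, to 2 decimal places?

21556.18 MiB

58 min = 3,480 s.
Track A: 88,200 × 3,480 × 4 × 1 = 1,227,744,000 bytes.
Track B: 50,000 × 3,480 × 1 × 4 = 696,000,000 bytes.
Track C: 16,000 × 3,480 × 3 × 1 = 167,040,000 bytes.
Track D: 352,800 × 3,480 × 2 × 4 = 9,821,952,000 bytes.
Track E: 128,000 × 3,480 × 4 × 6 = 10,690,560,000 bytes.
Total = 22,603,296,000 bytes = 21556.18 MiB.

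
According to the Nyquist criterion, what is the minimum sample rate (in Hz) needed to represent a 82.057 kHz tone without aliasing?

Minimum sample rate = 2 × 82,057 Hz = 164,114 Hz.

164,114 Hz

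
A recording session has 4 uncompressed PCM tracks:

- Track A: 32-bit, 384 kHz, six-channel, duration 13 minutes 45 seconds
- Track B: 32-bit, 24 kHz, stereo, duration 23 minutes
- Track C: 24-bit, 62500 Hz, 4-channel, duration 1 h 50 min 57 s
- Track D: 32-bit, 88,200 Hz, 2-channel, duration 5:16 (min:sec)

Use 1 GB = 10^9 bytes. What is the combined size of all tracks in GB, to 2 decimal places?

13.08 GB

Track A: 13 minutes 45 seconds = 825 s; 384,000 × 825 × 4 × 6 = 7,603,200,000 bytes.
Track B: 23 minutes = 1,380 s; 24,000 × 1,380 × 4 × 2 = 264,960,000 bytes.
Track C: 1 h 50 min 57 s = 6,657 s; 62,500 × 6,657 × 3 × 4 = 4,992,750,000 bytes.
Track D: 5:16 (min:sec) = 316 s; 88,200 × 316 × 4 × 2 = 222,969,600 bytes.
Total = 13,083,879,600 bytes = 13.08 GB.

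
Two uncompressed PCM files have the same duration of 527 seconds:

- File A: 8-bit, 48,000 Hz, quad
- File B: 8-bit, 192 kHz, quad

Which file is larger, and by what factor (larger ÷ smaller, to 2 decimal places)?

File B, by a factor of 4.00

File A: 48,000 × 1 × 4 = 192,000 bytes/s.
File B: 192,000 × 1 × 4 = 768,000 bytes/s.
File B is larger; ratio = 404,736,000 / 101,184,000 = 4.00.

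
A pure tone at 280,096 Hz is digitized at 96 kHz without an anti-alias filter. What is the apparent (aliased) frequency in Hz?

Nyquist = 96,000/2 = 48,000 Hz; 280,096 Hz exceeds it.
Alias = |280,096 − 3×96,000| = |280,096 − 288,000| = 7,904 Hz.

7,904 Hz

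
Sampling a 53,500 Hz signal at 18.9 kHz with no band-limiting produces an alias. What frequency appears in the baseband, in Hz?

Nyquist = 18,900/2 = 9,450 Hz; 53,500 Hz exceeds it.
Alias = |53,500 − 3×18,900| = |53,500 − 56,700| = 3,200 Hz.

3,200 Hz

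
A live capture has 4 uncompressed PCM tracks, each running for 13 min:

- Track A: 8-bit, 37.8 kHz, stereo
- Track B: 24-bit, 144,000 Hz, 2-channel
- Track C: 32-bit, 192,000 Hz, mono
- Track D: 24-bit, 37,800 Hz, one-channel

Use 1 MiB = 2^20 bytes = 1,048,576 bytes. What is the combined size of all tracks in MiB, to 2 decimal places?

1354.58 MiB

13 min = 780 s.
Track A: 37,800 × 780 × 1 × 2 = 58,968,000 bytes.
Track B: 144,000 × 780 × 3 × 2 = 673,920,000 bytes.
Track C: 192,000 × 780 × 4 × 1 = 599,040,000 bytes.
Track D: 37,800 × 780 × 3 × 1 = 88,452,000 bytes.
Total = 1,420,380,000 bytes = 1354.58 MiB.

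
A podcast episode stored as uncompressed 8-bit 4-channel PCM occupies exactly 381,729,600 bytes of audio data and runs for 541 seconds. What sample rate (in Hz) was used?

176,400 Hz

Bytes = sample_rate × seconds × bytes_per_sample × channels.
sample_rate = 381,729,600 / (541 × 1 × 4) = 381,729,600 / 2,164 = 176,400 Hz.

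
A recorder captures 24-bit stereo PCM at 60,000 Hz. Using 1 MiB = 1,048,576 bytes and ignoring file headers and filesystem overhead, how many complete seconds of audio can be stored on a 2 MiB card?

5 seconds

Uncompressed byte rate = 60,000 × 3 × 2 = 360,000 bytes/s.
Capacity = 2 × 1,048,576 = 2,097,152 bytes.
2,097,152 / 360,000 ≈ 5.83 s → 5 seconds.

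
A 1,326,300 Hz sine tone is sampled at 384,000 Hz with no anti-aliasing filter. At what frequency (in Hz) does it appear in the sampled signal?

174,300 Hz

Nyquist = 384,000/2 = 192,000 Hz; 1,326,300 Hz exceeds it.
Alias = |1,326,300 − 3×384,000| = |1,326,300 − 1,152,000| = 174,300 Hz.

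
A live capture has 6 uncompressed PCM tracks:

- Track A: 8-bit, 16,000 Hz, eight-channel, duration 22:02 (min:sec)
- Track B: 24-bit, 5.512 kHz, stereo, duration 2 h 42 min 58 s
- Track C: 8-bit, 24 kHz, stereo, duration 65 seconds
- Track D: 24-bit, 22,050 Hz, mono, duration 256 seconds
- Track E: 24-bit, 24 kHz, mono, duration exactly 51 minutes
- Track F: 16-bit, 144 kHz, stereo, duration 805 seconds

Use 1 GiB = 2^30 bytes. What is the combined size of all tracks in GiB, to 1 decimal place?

Track A: 22:02 (min:sec) = 1,322 s; 16,000 × 1,322 × 1 × 8 = 169,216,000 bytes.
Track B: 2 h 42 min 58 s = 9,778 s; 5,512 × 9,778 × 3 × 2 = 323,378,016 bytes.
Track C: 24,000 × 65 × 1 × 2 = 3,120,000 bytes.
Track D: 22,050 × 256 × 3 × 1 = 16,934,400 bytes.
Track E: exactly 51 minutes = 3,060 s; 24,000 × 3,060 × 3 × 1 = 220,320,000 bytes.
Track F: 144,000 × 805 × 2 × 2 = 463,680,000 bytes.
Total = 1,196,648,416 bytes = 1.1 GiB.

1.1 GiB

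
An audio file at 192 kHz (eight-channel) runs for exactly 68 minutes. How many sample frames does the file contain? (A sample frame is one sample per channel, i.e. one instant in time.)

exactly 68 minutes = 4,080 s.
192,000 samples/s × 4,080 s = 783,360,000 frames.

783,360,000 sample frames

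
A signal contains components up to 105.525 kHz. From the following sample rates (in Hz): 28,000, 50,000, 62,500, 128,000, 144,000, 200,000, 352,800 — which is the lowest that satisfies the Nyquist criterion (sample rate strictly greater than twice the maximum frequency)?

352,800 Hz

Need sample rate > 2 × 105,525 = 211,050 Hz.
Lowest listed rate above 211,050 Hz is 352,800 Hz.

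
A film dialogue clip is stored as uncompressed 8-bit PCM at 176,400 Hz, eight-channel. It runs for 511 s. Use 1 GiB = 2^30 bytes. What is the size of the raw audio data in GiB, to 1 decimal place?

Bytes = 176,400 samples/s × 511 s × 1 bytes/sample × 8 ch = 721,123,200 bytes.
721,123,200 / 1,073,741,824 = 0.7 GiB.

0.7 GiB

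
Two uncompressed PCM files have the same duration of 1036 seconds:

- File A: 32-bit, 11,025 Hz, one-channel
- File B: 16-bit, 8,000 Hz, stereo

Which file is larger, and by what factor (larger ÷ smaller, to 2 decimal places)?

File A: 11,025 × 4 × 1 = 44,100 bytes/s.
File B: 8,000 × 2 × 2 = 32,000 bytes/s.
File A is larger; ratio = 45,687,600 / 33,152,000 = 1.38.

File A, by a factor of 1.38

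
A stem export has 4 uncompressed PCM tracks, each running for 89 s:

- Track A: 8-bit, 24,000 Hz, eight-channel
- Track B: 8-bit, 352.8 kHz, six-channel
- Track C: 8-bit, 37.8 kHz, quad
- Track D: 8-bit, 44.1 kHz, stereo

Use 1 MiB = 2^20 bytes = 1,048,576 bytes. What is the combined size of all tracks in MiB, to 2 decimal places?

216.28 MiB

Track A: 24,000 × 89 × 1 × 8 = 17,088,000 bytes.
Track B: 352,800 × 89 × 1 × 6 = 188,395,200 bytes.
Track C: 37,800 × 89 × 1 × 4 = 13,456,800 bytes.
Track D: 44,100 × 89 × 1 × 2 = 7,849,800 bytes.
Total = 226,789,800 bytes = 216.28 MiB.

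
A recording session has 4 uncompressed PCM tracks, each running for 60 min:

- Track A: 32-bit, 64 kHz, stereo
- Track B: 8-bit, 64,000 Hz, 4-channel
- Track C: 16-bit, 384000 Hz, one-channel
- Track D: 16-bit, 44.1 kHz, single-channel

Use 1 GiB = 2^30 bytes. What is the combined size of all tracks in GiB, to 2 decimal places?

60 min = 3,600 s.
Track A: 64,000 × 3,600 × 4 × 2 = 1,843,200,000 bytes.
Track B: 64,000 × 3,600 × 1 × 4 = 921,600,000 bytes.
Track C: 384,000 × 3,600 × 2 × 1 = 2,764,800,000 bytes.
Track D: 44,100 × 3,600 × 2 × 1 = 317,520,000 bytes.
Total = 5,847,120,000 bytes = 5.45 GiB.

5.45 GiB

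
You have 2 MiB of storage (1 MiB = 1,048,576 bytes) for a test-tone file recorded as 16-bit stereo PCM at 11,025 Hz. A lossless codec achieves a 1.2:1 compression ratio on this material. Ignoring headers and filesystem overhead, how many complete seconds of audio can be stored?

Uncompressed byte rate = 11,025 × 2 × 2 = 44,100 bytes/s.
After 1.2:1 compression, effective rate ≈ 36750 bytes/s.
Capacity = 2 × 1,048,576 = 2,097,152 bytes.
2,097,152 / effective rate ≈ 57.07 s → 57 seconds.

57 seconds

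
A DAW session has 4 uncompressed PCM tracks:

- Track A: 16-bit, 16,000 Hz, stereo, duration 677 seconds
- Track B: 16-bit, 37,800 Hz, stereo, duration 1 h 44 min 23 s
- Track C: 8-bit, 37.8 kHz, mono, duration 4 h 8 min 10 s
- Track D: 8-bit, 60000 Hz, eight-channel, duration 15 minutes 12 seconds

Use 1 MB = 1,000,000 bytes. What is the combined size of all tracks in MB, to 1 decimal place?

Track A: 16,000 × 677 × 2 × 2 = 43,328,000 bytes.
Track B: 1 h 44 min 23 s = 6,263 s; 37,800 × 6,263 × 2 × 2 = 946,965,600 bytes.
Track C: 4 h 8 min 10 s = 14,890 s; 37,800 × 14,890 × 1 × 1 = 562,842,000 bytes.
Track D: 15 minutes 12 seconds = 912 s; 60,000 × 912 × 1 × 8 = 437,760,000 bytes.
Total = 1,990,895,600 bytes = 1990.9 MB.

1990.9 MB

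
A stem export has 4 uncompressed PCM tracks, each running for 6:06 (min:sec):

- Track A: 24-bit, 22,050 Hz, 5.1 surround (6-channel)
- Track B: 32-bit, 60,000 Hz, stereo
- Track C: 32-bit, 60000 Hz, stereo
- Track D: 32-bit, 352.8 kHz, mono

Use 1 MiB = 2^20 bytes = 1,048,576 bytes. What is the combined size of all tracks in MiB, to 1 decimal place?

966.2 MiB

6:06 (min:sec) = 366 s.
Track A: 22,050 × 366 × 3 × 6 = 145,265,400 bytes.
Track B: 60,000 × 366 × 4 × 2 = 175,680,000 bytes.
Track C: 60,000 × 366 × 4 × 2 = 175,680,000 bytes.
Track D: 352,800 × 366 × 4 × 1 = 516,499,200 bytes.
Total = 1,013,124,600 bytes = 966.2 MiB.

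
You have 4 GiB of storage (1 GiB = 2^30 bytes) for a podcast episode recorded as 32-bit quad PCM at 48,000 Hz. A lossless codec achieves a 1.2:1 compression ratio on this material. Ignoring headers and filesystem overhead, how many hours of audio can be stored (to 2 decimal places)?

Uncompressed byte rate = 48,000 × 4 × 4 = 768,000 bytes/s.
After 1.2:1 compression, effective rate ≈ 640000 bytes/s.
Capacity = 4 × 1,073,741,824 = 4,294,967,296 bytes.
4,294,967,296 / effective rate ≈ 6710.89 s → 1.86 hours.

1.86 hours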